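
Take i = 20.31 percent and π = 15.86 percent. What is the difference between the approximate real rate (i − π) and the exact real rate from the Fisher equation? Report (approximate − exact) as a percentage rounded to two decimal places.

Approximate: r ≈ 20.310% − 15.860% = 4.4500%
Exact: (1 + 0.2031)/(1 + 0.1586) − 1 = 3.8408%
Error = 4.4500% − 3.8408% = 0.6092% → 0.61%.

0.61%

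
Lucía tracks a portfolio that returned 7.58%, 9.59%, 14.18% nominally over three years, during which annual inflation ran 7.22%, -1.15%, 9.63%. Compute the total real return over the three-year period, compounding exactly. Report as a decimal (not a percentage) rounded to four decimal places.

Compound the nominal returns: 1.0758 × 1.0959 × 1.1418 = 1.346147.
Compound inflation: 1.0722 × 0.9885 × 1.0963 = 1.161935.
Deflate: 1.346147 / 1.161935 = 1.158539.
Total real return = 1.158539 − 1 → 0.1585.

0.1585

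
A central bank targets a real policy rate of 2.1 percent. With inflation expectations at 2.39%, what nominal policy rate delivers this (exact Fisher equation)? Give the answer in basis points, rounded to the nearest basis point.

(1 + i) = (1 + r)(1 + π) = 1.02100 × 1.02390 = 1.0454019
i = 1.0454019 − 1, so the required nominal rate is 454 basis points.

454 basis points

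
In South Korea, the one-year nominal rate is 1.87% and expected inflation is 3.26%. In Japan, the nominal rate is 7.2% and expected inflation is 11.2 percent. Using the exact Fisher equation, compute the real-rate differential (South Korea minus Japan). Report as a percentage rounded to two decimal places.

South Korea: (1 + 0.0187)/(1 + 0.0326) − 1 = -1.3461%
Japan: (1 + 0.0720)/(1 + 0.1120) − 1 = -3.5971%
Differential = -1.3461% − (-3.5971%) = 2.2510% → 2.25%.

2.25%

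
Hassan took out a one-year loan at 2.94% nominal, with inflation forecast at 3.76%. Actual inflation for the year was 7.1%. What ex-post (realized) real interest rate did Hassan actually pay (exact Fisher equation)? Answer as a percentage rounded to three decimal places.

Ex-post: (1 + 0.0294)/(1 + 0.0710) − 1 = -3.8842%
So the realized real rate is -3.884%.

-3.884%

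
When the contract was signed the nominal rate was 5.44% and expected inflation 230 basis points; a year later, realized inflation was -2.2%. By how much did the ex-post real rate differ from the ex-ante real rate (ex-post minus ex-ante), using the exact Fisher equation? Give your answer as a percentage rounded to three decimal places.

Ex-ante: (1 + 0.0544)/(1 + 0.0230) − 1 = 3.06940%
Ex-post: (1 + 0.0544)/(1 − 0.0220) − 1 = 7.81186%
Difference (ex-post − ex-ante) = 4.74246% → 4.742%.

4.742%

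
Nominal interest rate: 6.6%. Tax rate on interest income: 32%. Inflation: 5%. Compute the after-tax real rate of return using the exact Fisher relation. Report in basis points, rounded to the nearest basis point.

-49 basis points

After-tax nominal return = 6.6% × (1 − 0.32) = 4.4880%.
1 + r = 1.04488 / 1.05000 = 0.995124
After-tax real rate = 0.995124 − 1 → -49 basis points.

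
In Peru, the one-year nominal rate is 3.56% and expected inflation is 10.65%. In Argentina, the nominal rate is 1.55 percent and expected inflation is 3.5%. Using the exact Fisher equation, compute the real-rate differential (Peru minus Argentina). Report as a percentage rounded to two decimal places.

-4.52%

Peru: (1 + 0.0356)/(1 + 0.1065) − 1 = -6.4076%
Argentina: (1 + 0.0155)/(1 + 0.0350) − 1 = -1.8841%
Differential = -6.4076% − (-1.8841%) = -4.5235% → -4.52%.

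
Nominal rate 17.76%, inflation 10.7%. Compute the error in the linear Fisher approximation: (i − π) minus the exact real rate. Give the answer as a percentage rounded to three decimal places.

Approximate: r ≈ 17.760% − 10.700% = 7.0600%
Exact: (1 + 0.1776)/(1 + 0.1070) − 1 = 6.3776%
Error = 7.0600% − 6.3776% = 0.6824% → 0.682%.

0.682%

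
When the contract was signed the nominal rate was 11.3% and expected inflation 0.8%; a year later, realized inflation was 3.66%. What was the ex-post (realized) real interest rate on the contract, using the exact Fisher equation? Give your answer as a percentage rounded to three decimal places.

Ex-post: (1 + 0.1130)/(1 + 0.0366) − 1 = 7.3702%
So the realized real rate is 7.370%.

7.370%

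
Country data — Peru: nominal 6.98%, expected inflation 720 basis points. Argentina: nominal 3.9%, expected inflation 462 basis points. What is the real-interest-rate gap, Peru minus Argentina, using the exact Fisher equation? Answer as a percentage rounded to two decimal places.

Peru: (1 + 0.0698)/(1 + 0.0720) − 1 = -0.2052%
Argentina: (1 + 0.0390)/(1 + 0.0462) − 1 = -0.6882%
Differential = -0.2052% − (-0.6882%) = 0.4830% → 0.48%.

0.48%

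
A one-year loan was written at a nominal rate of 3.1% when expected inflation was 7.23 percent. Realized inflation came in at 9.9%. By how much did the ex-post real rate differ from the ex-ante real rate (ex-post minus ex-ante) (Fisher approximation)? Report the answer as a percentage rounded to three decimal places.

Ex-ante: 3.1% − 7.23% = -4.130%
Ex-post: 3.1% − 9.9% = -6.800%
Difference (ex-post − ex-ante) = -2.6700% → -2.670%.

-2.670%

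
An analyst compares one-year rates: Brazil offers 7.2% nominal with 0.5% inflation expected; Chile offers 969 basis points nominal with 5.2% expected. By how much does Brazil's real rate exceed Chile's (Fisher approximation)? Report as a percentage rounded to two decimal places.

2.21%

Brazil: 7.2% − 0.5% = 6.700%
Chile: 9.69% − 5.2% = 4.490%
Differential = 2.210% → 2.21%.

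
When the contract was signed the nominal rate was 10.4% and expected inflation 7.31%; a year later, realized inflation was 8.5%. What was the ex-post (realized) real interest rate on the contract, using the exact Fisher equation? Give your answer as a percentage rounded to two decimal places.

1.75%

Ex-post: (1 + 0.1040)/(1 + 0.0850) − 1 = 1.7512%
So the realized real rate is 1.75%.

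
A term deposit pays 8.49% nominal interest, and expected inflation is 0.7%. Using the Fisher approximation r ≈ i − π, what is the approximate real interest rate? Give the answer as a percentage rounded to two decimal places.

r ≈ i − π = 8.49% − 0.7% = 7.79%.

7.79%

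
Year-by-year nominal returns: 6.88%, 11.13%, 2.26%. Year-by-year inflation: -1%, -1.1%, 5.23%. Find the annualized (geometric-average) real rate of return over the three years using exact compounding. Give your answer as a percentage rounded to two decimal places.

5.64%

Compound the nominal returns: 1.0688 × 1.1113 × 1.0226 = 1.21460076.
Compound inflation: 0.9900 × 0.9890 × 1.0523 = 1.03031745.
Deflate: 1.21460076 / 1.03031745 = 1.17886070.
Annualized real rate = 1.17886070^(1/3) − 1 = 5.6382% → 5.64%.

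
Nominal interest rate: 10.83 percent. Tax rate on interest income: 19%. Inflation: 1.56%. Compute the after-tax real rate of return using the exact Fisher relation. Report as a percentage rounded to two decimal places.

7.10%

After-tax nominal return = 10.83% × (1 − 0.19) = 8.7723%.
1 + r = 1.087723 / 1.01560 = 1.071015
After-tax real rate = 1.071015 − 1 → 7.10%.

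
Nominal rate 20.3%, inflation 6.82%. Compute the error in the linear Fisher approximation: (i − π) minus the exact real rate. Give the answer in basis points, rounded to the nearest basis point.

86 basis points

Approximate: r ≈ 20.300% − 6.820% = 13.4800%
Exact: (1 + 0.2030)/(1 + 0.0682) − 1 = 12.6194%
Error = 13.4800% − 12.6194% = 0.8606% → 86 basis points.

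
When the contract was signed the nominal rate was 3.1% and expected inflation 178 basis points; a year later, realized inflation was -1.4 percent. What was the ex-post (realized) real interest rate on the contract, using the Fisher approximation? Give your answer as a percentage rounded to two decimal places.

4.50%

Ex-post: 3.1% − (-1.4%) = 4.500%
So the realized real rate is 4.50%.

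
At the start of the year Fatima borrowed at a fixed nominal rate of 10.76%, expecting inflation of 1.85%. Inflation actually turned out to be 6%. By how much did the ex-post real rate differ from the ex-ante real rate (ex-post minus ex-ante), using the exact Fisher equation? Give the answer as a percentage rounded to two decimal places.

-4.26%

Ex-ante: (1 + 0.1076)/(1 + 0.0185) − 1 = 8.7482%
Ex-post: (1 + 0.1076)/(1 + 0.0600) − 1 = 4.4906%
Difference (ex-post − ex-ante) = -4.2576% → -4.26%.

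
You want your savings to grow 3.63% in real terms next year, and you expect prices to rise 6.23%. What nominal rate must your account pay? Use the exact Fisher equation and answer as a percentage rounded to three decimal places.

(1 + i) = (1 + r)(1 + π) = 1.03630 × 1.06230 = 1.10086149
i = 1.10086149 − 1, so the required nominal rate is 10.086%.

10.086%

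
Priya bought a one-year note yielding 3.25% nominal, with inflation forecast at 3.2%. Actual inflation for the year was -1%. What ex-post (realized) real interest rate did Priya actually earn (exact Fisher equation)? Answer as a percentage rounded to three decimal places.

4.293%

Ex-post: (1 + 0.0325)/(1 − 0.0100) − 1 = 4.2929%
So the realized real rate is 4.293%.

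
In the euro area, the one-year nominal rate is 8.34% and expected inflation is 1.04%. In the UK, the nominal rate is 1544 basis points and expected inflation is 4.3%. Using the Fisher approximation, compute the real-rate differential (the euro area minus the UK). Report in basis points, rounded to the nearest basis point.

The euro area: 8.34% − 1.04% = 7.300%
The UK: 15.44% − 4.3% = 11.140%
Differential = -3.840% → -384 basis points.

-384 basis points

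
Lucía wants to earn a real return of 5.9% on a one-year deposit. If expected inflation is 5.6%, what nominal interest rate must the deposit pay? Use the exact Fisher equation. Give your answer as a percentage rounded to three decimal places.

11.830%

(1 + i) = (1 + r)(1 + π) = 1.05900 × 1.05600 = 1.118304
i = 1.118304 − 1, so the required nominal rate is 11.830%.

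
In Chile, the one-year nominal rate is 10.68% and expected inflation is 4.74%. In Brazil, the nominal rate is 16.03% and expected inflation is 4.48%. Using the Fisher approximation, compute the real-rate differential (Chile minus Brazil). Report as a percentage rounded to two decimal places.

Chile: 10.68% − 4.74% = 5.940%
Brazil: 16.03% − 4.48% = 11.550%
Differential = -5.610% → -5.61%.

-5.61%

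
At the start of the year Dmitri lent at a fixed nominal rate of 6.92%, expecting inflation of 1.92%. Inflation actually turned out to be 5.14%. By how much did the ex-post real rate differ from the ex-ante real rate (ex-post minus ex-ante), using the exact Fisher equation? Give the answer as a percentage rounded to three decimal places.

-3.213%

Ex-ante: (1 + 0.0692)/(1 + 0.0192) − 1 = 4.9058%
Ex-post: (1 + 0.0692)/(1 + 0.0514) − 1 = 1.6930%
Difference (ex-post − ex-ante) = -3.2128% → -3.213%.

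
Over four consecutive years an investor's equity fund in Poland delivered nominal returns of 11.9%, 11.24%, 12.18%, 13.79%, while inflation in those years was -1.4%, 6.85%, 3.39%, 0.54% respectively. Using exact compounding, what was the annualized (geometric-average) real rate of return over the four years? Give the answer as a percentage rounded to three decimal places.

Compound the nominal returns: 1.1190 × 1.1124 × 1.1218 × 1.1379 = 1.588951348.
Compound inflation: 0.9860 × 1.0685 × 1.0339 × 1.0054 = 1.095138023.
Deflate: 1.588951348 / 1.095138023 = 1.450914237.
Annualized real rate = 1.450914237^(1/4) − 1 = 9.75149% → 9.751%.

9.751%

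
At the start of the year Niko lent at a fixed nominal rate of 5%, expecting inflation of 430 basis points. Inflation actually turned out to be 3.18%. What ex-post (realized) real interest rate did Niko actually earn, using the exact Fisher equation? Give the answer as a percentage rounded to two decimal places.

Ex-post: (1 + 0.0500)/(1 + 0.0318) − 1 = 1.7639%
So the realized real rate is 1.76%.

1.76%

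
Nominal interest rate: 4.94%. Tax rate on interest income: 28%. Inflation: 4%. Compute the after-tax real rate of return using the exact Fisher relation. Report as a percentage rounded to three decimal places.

-0.426%

After-tax nominal return = 4.94% × (1 − 0.28) = 3.5568%.
1 + r = 1.035568 / 1.04000 = 0.995738
After-tax real rate = 0.995738 − 1 → -0.426%.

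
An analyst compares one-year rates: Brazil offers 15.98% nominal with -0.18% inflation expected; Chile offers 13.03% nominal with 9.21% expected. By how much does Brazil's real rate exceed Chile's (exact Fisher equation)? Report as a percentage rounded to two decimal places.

Brazil: (1 + 0.1598)/(1 − 0.0018) − 1 = 16.1891%
Chile: (1 + 0.1303)/(1 + 0.0921) − 1 = 3.4978%
Differential = 16.1891% − 3.4978% = 12.6913% → 12.69%.

12.69%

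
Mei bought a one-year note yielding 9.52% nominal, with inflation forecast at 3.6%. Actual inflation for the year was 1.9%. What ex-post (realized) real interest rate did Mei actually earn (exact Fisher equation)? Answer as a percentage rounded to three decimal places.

Ex-post: (1 + 0.0952)/(1 + 0.0190) − 1 = 7.4779%
So the realized real rate is 7.478%.

7.478%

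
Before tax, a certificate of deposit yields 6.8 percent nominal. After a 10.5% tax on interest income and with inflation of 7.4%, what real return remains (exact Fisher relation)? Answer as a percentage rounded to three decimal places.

After-tax nominal return = 6.8% × (1 − 0.105) = 6.0860%.
1 + r = 1.06086 / 1.07400 = 0.9877654
After-tax real rate = 0.9877654 − 1 → -1.223%.

-1.223%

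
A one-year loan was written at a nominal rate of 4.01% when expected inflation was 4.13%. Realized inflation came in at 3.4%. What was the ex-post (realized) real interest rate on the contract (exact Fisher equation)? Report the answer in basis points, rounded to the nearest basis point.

Ex-post: (1 + 0.0401)/(1 + 0.0340) − 1 = 0.5899%
So the realized real rate is 59 basis points.

59 basis points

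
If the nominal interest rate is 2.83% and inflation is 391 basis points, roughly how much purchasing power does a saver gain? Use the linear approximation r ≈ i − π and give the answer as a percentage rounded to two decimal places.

-1.08%

r ≈ i − π = 2.83% − 3.91% = -1.08%.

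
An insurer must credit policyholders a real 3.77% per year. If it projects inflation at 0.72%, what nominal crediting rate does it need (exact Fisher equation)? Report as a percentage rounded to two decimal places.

4.52%

(1 + i) = (1 + r)(1 + π) = 1.03770 × 1.00720 = 1.04517144
i = 1.04517144 − 1, so the required nominal rate is 4.52%.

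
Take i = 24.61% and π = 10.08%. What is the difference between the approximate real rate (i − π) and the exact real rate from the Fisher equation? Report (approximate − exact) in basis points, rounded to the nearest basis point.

Approximate: r ≈ 24.610% − 10.080% = 14.5300%
Exact: (1 + 0.2461)/(1 + 0.1008) − 1 = 13.1995%
Error = 14.5300% − 13.1995% = 1.3305% → 133 basis points.

133 basis points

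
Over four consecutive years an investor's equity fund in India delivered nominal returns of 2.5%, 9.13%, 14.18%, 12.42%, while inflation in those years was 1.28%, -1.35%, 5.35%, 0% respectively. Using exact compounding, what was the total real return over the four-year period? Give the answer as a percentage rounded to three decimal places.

Compound the nominal returns: 1.0250 × 1.0913 × 1.1418 × 1.1242 = 1.435825.
Compound inflation: 1.0128 × 0.9865 × 1.0535 × 1.0000 = 1.052581.
Deflate: 1.435825 / 1.052581 = 1.364100.
Total real return = 1.364100 − 1 → 36.410%.

36.410%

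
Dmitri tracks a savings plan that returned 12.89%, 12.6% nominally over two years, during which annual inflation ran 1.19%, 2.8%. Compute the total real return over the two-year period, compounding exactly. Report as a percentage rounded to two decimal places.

Nominal growth factor = 1.1289 × 1.1260 = 1.271141
Price-level growth factor = 1.0119 × 1.0280 = 1.040233
Real growth factor = 1.271141 / 1.040233 = 1.221977
Total real return = 1.221977 − 1 → 22.20%.

22.20%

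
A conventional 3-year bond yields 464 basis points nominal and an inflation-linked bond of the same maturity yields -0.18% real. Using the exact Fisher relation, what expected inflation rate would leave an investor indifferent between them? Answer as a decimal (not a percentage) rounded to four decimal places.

(1 + π) = (1 + i)/(1 + r) = 1.04640 / 0.99820 = 1.048287
Break-even inflation = 1.048287 − 1 → 0.0483.

0.0483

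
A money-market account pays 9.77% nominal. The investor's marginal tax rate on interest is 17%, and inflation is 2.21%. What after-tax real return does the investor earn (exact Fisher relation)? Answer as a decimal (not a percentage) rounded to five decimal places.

After-tax nominal return = 9.77% × (1 − 0.17) = 8.1091%.
1 + r = 1.081091 / 1.02210 = 1.0577155
After-tax real rate = 1.0577155 − 1 → 0.05772.

0.05772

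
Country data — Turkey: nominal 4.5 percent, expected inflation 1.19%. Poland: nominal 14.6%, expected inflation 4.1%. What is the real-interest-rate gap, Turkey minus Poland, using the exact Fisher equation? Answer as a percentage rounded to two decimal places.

-6.82%

Turkey: (1 + 0.0450)/(1 + 0.0119) − 1 = 3.2711%
Poland: (1 + 0.1460)/(1 + 0.0410) − 1 = 10.0865%
Differential = 3.2711% − 10.0865% = -6.8154% → -6.82%.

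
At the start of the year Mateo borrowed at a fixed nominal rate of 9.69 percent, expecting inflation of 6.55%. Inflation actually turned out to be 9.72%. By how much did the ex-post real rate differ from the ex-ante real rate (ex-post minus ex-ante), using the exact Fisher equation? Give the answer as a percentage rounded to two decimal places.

-2.97%

Ex-ante: (1 + 0.0969)/(1 + 0.0655) − 1 = 2.9470%
Ex-post: (1 + 0.0969)/(1 + 0.0972) − 1 = -0.0273%
Difference (ex-post − ex-ante) = -2.9743% → -2.97%.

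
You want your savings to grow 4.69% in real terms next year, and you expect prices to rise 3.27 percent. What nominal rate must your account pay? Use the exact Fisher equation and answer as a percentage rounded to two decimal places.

8.11%

(1 + i) = (1 + r)(1 + π) = 1.04690 × 1.03270 = 1.08113363
i = 1.08113363 − 1, so the required nominal rate is 8.11%.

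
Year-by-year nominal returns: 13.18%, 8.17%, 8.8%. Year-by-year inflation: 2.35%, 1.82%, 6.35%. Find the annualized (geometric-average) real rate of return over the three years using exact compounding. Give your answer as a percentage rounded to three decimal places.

6.320%

Nominal growth factor = 1.1318 × 1.0817 × 1.0880 = 1.33200365
Price-level growth factor = 1.0235 × 1.0182 × 1.0635 = 1.10830281
Real growth factor = 1.33200365 / 1.10830281 = 1.20184090
Annualized real rate = 1.20184090^(1/3) − 1 = 6.3202% → 6.320%.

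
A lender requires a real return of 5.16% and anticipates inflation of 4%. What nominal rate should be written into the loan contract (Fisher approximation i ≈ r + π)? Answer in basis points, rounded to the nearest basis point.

916 basis points

i ≈ r + π = 5.16% + 4% = 916 basis points.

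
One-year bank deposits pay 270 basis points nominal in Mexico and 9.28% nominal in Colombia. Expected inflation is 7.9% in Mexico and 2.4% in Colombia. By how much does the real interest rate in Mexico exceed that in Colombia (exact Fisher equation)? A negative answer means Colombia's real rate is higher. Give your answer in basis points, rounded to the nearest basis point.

Mexico: (1 + 0.0270)/(1 + 0.0790) − 1 = -4.8193%
Colombia: (1 + 0.0928)/(1 + 0.0240) − 1 = 6.7188%
Differential = -4.8193% − 6.7188% = -11.5380% → -1154 basis points.

-1154 basis points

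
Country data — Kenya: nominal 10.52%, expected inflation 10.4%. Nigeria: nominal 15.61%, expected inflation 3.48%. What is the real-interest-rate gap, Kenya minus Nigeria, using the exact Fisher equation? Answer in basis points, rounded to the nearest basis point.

Kenya: (1 + 0.1052)/(1 + 0.1040) − 1 = 0.1087%
Nigeria: (1 + 0.1561)/(1 + 0.0348) − 1 = 11.7221%
Differential = 0.1087% − 11.7221% = -11.6134% → -1161 basis points.

-1161 basis points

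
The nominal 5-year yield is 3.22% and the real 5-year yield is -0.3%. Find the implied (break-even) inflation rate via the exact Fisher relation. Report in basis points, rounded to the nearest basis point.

353 basis points

(1 + π) = (1 + i)/(1 + r) = 1.03220 / 0.99700 = 1.035306
Break-even inflation = 1.035306 − 1 → 353 basis points.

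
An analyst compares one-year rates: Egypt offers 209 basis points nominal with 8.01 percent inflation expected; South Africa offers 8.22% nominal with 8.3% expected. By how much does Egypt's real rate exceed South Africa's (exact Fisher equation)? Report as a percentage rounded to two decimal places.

-5.41%

Egypt: (1 + 0.0209)/(1 + 0.0801) − 1 = -5.4810%
South Africa: (1 + 0.0822)/(1 + 0.0830) − 1 = -0.0739%
Differential = -5.4810% − (-0.0739%) = -5.4071% → -5.41%.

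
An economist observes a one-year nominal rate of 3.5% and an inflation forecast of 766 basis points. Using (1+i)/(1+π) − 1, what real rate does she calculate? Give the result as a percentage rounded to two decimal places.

By the Fisher equation, 1 + r = (1 + i)/(1 + π).
1 + r = 1.03500 / 1.07660 = 0.961360
r = 0.961360 − 1 = -3.8640%, i.e. -3.86%.

-3.86%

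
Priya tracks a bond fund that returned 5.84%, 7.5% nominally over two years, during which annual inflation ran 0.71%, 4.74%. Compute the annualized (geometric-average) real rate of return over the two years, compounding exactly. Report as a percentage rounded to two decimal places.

Compound the nominal returns: 1.0584 × 1.0750 = 1.13778000.
Compound inflation: 1.0071 × 1.0474 = 1.05483654.
Deflate: 1.13778000 / 1.05483654 = 1.07863158.
Annualized real rate = 1.07863158^(1/2) − 1 = 3.8572% → 3.86%.

3.86%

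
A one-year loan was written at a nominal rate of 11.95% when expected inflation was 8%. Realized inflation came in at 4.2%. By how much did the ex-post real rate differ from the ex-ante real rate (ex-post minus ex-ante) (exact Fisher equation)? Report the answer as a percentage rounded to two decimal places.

Ex-ante: (1 + 0.1195)/(1 + 0.0800) − 1 = 3.6574%
Ex-post: (1 + 0.1195)/(1 + 0.0420) − 1 = 7.4376%
Difference (ex-post − ex-ante) = 3.7802% → 3.78%.

3.78%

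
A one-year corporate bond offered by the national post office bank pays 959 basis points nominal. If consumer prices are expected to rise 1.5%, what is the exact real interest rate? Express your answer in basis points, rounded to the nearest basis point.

797 basis points

By the Fisher equation, 1 + r = (1 + i)/(1 + π).
1 + r = 1.09590 / 1.01500 = 1.079704
r = 1.079704 − 1 = 7.9704%, i.e. 797 basis points.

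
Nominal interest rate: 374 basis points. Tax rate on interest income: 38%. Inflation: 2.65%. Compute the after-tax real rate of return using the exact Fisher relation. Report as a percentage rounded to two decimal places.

-0.32%

After-tax nominal return = 3.74% × (1 − 0.38) = 2.3188%.
1 + r = 1.023188 / 1.02650 = 0.996774
After-tax real rate = 0.996774 − 1 → -0.32%.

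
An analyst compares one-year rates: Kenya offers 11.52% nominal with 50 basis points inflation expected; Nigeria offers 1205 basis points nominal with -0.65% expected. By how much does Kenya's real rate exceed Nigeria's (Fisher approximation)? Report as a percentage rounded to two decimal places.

Kenya: 11.52% − 0.5% = 11.020%
Nigeria: 12.05% − (-0.65%) = 12.700%
Differential = -1.680% → -1.68%.

-1.68%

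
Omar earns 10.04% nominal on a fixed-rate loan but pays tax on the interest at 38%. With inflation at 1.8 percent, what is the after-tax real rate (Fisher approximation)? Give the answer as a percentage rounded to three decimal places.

After-tax nominal return = 10.04% × (1 − 0.38) = 6.2248%.
r ≈ 6.2248% − 1.8% → 4.425%.

4.425%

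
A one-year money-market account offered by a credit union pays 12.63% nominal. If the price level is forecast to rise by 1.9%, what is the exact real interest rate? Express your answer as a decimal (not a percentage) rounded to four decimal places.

By the Fisher relation, 1 + r = (1 + i)/(1 + π).
1 + r = 1.12630 / 1.01900 = 1.105299
r = 1.105299 − 1 = 10.5299%, i.e. 0.1053.

0.1053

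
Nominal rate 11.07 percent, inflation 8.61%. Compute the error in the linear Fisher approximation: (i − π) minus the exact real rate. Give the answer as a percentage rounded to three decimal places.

Approximate: r ≈ 11.070% − 8.610% = 2.4600%
Exact: (1 + 0.1107)/(1 + 0.0861) − 1 = 2.2650%
Error = 2.4600% − 2.2650% = 0.1950% → 0.195%.

0.195%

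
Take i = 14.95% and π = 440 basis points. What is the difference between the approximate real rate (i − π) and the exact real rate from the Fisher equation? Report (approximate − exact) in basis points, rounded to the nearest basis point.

Approximate: r ≈ 14.950% − 4.400% = 10.5500%
Exact: (1 + 0.1495)/(1 + 0.0440) − 1 = 10.1054%
Error = 10.5500% − 10.1054% = 0.4446% → 44 basis points.

44 basis points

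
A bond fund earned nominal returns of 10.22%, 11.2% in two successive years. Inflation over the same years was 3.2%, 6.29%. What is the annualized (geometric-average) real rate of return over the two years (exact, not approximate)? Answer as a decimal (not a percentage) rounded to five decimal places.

Nominal growth factor = 1.1022 × 1.1120 = 1.22564640
Price-level growth factor = 1.0320 × 1.0629 = 1.09691280
Real growth factor = 1.22564640 / 1.09691280 = 1.11735992
Annualized real rate = 1.11735992^(1/2) − 1 = 5.7052% → 0.05705.

0.05705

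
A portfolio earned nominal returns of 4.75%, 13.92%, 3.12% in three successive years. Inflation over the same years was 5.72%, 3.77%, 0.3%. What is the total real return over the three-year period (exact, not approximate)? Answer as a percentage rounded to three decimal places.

11.832%

Compound the nominal returns: 1.0475 × 1.1392 × 1.0312 = 1.230543.
Compound inflation: 1.0572 × 1.0377 × 1.0030 = 1.100348.
Deflate: 1.230543 / 1.100348 = 1.118322.
Total real return = 1.118322 − 1 → 11.832%.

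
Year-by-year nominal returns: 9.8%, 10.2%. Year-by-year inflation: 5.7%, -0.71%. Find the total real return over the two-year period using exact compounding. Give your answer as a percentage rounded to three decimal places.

Nominal growth factor = 1.0980 × 1.1020 = 1.209996
Price-level growth factor = 1.0570 × 0.9929 = 1.049495
Real growth factor = 1.209996 / 1.049495 = 1.152931
Total real return = 1.152931 − 1 → 15.293%.

15.293%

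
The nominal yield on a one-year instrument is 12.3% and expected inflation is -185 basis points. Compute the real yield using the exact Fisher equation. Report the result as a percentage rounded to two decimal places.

14.42%

By the Fisher equation, 1 + r = (1 + i)/(1 + π).
1 + r = 1.12300 / 0.98150 = 1.144167
r = 1.144167 − 1 = 14.4167%, i.e. 14.42%.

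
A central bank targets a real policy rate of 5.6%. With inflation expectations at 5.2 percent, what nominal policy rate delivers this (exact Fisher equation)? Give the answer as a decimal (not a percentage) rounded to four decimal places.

(1 + i) = (1 + r)(1 + π) = 1.05600 × 1.05200 = 1.110912
i = 1.110912 − 1, so the required nominal rate is 0.1109.

0.1109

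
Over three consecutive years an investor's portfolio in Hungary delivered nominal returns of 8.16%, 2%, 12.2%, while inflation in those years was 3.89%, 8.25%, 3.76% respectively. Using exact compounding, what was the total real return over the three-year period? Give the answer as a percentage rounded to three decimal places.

6.079%

Compound the nominal returns: 1.0816 × 1.0200 × 1.1220 = 1.237826.
Compound inflation: 1.0389 × 1.0825 × 1.0376 = 1.166895.
Deflate: 1.237826 / 1.166895 = 1.060787.
Total real return = 1.060787 − 1 → 6.079%.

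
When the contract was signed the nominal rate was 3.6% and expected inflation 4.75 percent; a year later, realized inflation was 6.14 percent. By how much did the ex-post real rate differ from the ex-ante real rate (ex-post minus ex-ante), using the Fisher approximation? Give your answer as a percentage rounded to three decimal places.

Ex-ante: 3.6% − 4.75% = -1.150%
Ex-post: 3.6% − 6.14% = -2.540%
Difference (ex-post − ex-ante) = -1.3900% → -1.390%.

-1.390%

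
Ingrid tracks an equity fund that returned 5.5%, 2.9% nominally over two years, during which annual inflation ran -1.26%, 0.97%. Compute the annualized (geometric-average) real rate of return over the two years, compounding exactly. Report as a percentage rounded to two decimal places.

Compound the nominal returns: 1.0550 × 1.0290 = 1.08559500.
Compound inflation: 0.9874 × 1.0097 = 0.99697778.
Deflate: 1.08559500 / 0.99697778 = 1.08888585.
Annualized real rate = 1.08888585^(1/2) − 1 = 4.3497% → 4.35%.

4.35%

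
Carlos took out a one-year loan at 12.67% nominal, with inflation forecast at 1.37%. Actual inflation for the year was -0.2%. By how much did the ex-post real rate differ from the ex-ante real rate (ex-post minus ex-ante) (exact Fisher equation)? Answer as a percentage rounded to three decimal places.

1.749%

Ex-ante: (1 + 0.1267)/(1 + 0.0137) − 1 = 11.14728%
Ex-post: (1 + 0.1267)/(1 − 0.0020) − 1 = 12.89579%
Difference (ex-post − ex-ante) = 1.74851% → 1.749%.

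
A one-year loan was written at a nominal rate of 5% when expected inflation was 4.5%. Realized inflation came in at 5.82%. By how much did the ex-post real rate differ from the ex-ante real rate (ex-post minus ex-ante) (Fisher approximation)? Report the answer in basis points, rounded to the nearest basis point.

-132 basis points

Ex-ante: 5% − 4.5% = 0.500%
Ex-post: 5% − 5.82% = -0.820%
Difference (ex-post − ex-ante) = -1.3200% → -132 basis points.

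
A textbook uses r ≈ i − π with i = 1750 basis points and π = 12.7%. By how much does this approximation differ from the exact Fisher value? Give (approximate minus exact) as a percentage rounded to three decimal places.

Approximate: r ≈ 17.500% − 12.700% = 4.8000%
Exact: (1 + 0.1750)/(1 + 0.1270) − 1 = 4.2591%
Error = 4.8000% − 4.2591% = 0.5409% → 0.541%.

0.541%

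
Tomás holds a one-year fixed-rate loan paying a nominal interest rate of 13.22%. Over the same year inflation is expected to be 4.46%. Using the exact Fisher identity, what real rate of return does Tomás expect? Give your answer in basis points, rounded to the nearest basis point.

By the Fisher identity, 1 + r = (1 + i)/(1 + π).
1 + r = 1.13220 / 1.04460 = 1.083860
r = 1.083860 − 1 = 8.3860%, i.e. 839 basis points.

839 basis points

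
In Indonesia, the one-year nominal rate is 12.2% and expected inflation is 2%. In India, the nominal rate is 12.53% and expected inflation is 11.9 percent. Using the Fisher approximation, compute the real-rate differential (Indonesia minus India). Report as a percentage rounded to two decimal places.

Indonesia: 12.2% − 2% = 10.200%
India: 12.53% − 11.9% = 0.630%
Differential = 9.570% → 9.57%.

9.57%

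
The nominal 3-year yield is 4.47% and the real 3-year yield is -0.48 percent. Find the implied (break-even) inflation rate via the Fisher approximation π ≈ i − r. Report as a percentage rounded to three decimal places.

4.950%

π ≈ i − r = 4.47% − (-0.48%) → 4.950%.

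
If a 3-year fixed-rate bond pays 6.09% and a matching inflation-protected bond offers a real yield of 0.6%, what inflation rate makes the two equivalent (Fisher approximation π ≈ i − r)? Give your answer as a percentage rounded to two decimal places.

5.49%

π ≈ i − r = 6.09% − 0.6% → 5.49%.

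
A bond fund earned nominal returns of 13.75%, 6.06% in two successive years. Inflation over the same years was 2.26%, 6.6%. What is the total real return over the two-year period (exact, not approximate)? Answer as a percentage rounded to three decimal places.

10.673%

Nominal growth factor = 1.1375 × 1.0606 = 1.206433
Price-level growth factor = 1.0226 × 1.0660 = 1.090092
Real growth factor = 1.206433 / 1.090092 = 1.106726
Total real return = 1.106726 − 1 → 10.673%.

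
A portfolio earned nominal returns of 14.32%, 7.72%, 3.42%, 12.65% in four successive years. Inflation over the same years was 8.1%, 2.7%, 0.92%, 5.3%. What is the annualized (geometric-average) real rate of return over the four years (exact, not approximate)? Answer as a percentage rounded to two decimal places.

5.01%

Nominal growth factor = 1.1432 × 1.0772 × 1.0342 × 1.1265 = 1.43467751
Price-level growth factor = 1.0810 × 1.0270 × 1.0092 × 1.0530 = 1.17978196
Real growth factor = 1.43467751 / 1.17978196 = 1.21605310
Annualized real rate = 1.21605310^(1/4) − 1 = 5.0118% → 5.01%.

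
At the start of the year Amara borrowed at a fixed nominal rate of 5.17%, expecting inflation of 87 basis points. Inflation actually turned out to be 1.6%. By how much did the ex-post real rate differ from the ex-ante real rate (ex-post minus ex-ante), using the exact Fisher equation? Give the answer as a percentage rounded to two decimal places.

Ex-ante: (1 + 0.0517)/(1 + 0.0087) − 1 = 4.2629%
Ex-post: (1 + 0.0517)/(1 + 0.0160) − 1 = 3.5138%
Difference (ex-post − ex-ante) = -0.7491% → -0.75%.

-0.75%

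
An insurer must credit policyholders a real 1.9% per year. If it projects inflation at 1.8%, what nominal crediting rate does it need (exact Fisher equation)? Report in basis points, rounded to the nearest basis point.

373 basis points

(1 + i) = (1 + r)(1 + π) = 1.01900 × 1.01800 = 1.037342
i = 1.037342 − 1, so the required nominal rate is 373 basis points.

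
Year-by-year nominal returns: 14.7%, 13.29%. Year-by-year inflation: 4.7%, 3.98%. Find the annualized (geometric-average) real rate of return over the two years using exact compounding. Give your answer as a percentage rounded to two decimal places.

Nominal growth factor = 1.1470 × 1.1329 = 1.29943630
Price-level growth factor = 1.0470 × 1.0398 = 1.08867060
Real growth factor = 1.29943630 / 1.08867060 = 1.19359915
Annualized real rate = 1.19359915^(1/2) − 1 = 9.2520% → 9.25%.

9.25%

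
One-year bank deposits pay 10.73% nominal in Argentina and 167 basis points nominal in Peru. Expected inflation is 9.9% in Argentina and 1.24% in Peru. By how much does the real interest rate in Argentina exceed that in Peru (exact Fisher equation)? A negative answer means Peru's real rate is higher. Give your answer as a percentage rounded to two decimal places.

Argentina: (1 + 0.1073)/(1 + 0.0990) − 1 = 0.7552%
Peru: (1 + 0.0167)/(1 + 0.0124) − 1 = 0.4247%
Differential = 0.7552% − 0.4247% = 0.3305% → 0.33%.

0.33%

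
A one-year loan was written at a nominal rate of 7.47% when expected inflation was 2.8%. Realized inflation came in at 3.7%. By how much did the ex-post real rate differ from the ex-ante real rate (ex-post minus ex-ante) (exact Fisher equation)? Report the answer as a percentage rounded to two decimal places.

-0.91%

Ex-ante: (1 + 0.0747)/(1 + 0.0280) − 1 = 4.5428%
Ex-post: (1 + 0.0747)/(1 + 0.0370) − 1 = 3.6355%
Difference (ex-post − ex-ante) = -0.9073% → -0.91%.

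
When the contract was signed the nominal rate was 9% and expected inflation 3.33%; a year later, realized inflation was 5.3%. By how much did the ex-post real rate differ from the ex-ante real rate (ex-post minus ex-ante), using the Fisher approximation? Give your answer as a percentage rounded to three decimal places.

-1.970%

Ex-ante: 9% − 3.33% = 5.670%
Ex-post: 9% − 5.3% = 3.700%
Difference (ex-post − ex-ante) = -1.9700% → -1.970%.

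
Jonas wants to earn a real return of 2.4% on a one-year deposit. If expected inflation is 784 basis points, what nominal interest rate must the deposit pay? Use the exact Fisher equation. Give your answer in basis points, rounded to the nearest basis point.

1043 basis points

(1 + i) = (1 + r)(1 + π) = 1.02400 × 1.07840 = 1.1042816
i = 1.1042816 − 1, so the required nominal rate is 1043 basis points.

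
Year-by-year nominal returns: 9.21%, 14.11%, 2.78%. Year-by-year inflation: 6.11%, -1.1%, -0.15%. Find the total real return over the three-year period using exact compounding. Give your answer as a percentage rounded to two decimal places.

22.23%

Compound the nominal returns: 1.0921 × 1.1411 × 1.0278 = 1.280840.
Compound inflation: 1.0611 × 0.9890 × 0.9985 = 1.047854.
Deflate: 1.280840 / 1.047854 = 1.222346.
Total real return = 1.222346 − 1 → 22.23%.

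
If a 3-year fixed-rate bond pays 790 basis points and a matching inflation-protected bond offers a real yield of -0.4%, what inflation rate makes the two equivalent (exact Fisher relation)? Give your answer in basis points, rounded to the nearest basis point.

(1 + π) = (1 + i)/(1 + r) = 1.07900 / 0.99600 = 1.083333
Break-even inflation = 1.083333 − 1 → 833 basis points.

833 basis points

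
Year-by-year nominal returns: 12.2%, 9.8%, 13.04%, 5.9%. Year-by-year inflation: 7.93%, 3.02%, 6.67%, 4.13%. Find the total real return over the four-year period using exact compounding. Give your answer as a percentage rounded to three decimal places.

19.410%

Nominal growth factor = 1.1220 × 1.0980 × 1.1304 × 1.0590 = 1.474767
Price-level growth factor = 1.0793 × 1.0302 × 1.0667 × 1.0413 = 1.235042
Real growth factor = 1.474767 / 1.235042 = 1.194102
Total real return = 1.194102 − 1 → 19.410%.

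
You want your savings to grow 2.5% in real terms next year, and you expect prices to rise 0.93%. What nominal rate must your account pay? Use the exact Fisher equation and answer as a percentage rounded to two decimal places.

(1 + i) = (1 + r)(1 + π) = 1.02500 × 1.00930 = 1.0345325
i = 1.0345325 − 1, so the required nominal rate is 3.45%.

3.45%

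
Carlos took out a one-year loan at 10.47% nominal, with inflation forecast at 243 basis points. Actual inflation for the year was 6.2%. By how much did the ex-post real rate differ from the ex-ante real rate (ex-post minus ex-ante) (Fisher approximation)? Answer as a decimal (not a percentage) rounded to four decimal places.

Ex-ante: 10.47% − 2.43% = 8.040%
Ex-post: 10.47% − 6.2% = 4.270%
Difference (ex-post − ex-ante) = -3.7700% → -0.0377.

-0.0377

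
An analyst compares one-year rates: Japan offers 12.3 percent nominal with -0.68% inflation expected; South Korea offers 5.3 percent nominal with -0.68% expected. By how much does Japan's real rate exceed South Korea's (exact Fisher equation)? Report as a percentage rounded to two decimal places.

7.05%

Japan: (1 + 0.1230)/(1 − 0.0068) − 1 = 13.0689%
South Korea: (1 + 0.0530)/(1 − 0.0068) − 1 = 6.0209%
Differential = 13.0689% − 6.0209% = 7.0479% → 7.05%.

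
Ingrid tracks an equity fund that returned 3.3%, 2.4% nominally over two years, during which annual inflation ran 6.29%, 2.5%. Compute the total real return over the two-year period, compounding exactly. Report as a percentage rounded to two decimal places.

Nominal growth factor = 1.0330 × 1.0240 = 1.057792
Price-level growth factor = 1.0629 × 1.0250 = 1.089473
Real growth factor = 1.057792 / 1.089473 = 0.970921
Total real return = 0.970921 − 1 → -2.91%.

-2.91%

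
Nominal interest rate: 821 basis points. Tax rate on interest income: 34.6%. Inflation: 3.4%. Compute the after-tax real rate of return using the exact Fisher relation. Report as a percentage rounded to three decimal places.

After-tax nominal return = 8.21% × (1 − 0.346) = 5.36934%.
1 + r = 1.0536934 / 1.03400 = 1.019046
After-tax real rate = 1.019046 − 1 → 1.905%.

1.905%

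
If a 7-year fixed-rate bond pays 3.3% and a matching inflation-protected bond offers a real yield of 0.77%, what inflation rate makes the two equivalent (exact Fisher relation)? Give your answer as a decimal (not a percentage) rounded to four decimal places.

(1 + π) = (1 + i)/(1 + r) = 1.03300 / 1.00770 = 1.025107
Break-even inflation = 1.025107 − 1 → 0.0251.

0.0251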